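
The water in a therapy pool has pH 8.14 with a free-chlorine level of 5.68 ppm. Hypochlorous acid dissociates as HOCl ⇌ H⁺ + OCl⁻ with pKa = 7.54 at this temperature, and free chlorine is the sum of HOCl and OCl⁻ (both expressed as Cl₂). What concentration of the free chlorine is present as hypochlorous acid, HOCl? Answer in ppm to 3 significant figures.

1.14 ppm

[OCl⁻]/[HOCl] = 10^(pH − pKa) = 10^(8.14 − 7.54) = 10^0.60 = 3.981.
Fraction as HOCl = 1 / (1 + 3.981) = 0.2008.
HOCl = 0.2008 × 5.68 ppm = 1.14 ppm.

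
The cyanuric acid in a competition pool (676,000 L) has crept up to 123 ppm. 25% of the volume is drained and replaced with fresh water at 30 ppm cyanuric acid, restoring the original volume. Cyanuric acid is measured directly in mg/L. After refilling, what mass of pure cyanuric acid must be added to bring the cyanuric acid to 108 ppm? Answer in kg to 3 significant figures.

After draining 25% and refilling: 123 × 0.75 + 30 × 0.25 = 99.75 ppm.
Deficit to target: 108 − 99.75 = 8.25 mg/L.
Mass: 8.25 mg/L × 676,000 L = 5577 g cyanuric acid.

5.58 kg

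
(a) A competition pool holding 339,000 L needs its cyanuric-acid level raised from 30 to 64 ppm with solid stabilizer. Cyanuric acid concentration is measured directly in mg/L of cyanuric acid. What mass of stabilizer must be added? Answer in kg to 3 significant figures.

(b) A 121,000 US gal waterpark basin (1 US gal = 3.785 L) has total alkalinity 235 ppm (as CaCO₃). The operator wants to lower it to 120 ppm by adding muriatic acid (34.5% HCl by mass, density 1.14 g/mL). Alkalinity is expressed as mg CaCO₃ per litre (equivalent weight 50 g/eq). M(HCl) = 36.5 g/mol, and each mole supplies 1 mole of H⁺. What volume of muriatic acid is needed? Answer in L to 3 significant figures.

(a) CYA to add: (64 − 30) = 34 mg/L × 339,000 L = 11,530 g cyanuric acid.

(b) Volume: 121,000 US gal × 3.785 L/gal = 457,985 L.
(b) Alkalinity to neutralize: (235 − 120) = 115 mg/L as CaCO₃ × 457,985 L = 52,670 g as CaCO₃.
(b) Equivalents of H⁺ required: 52,670 ÷ 50 g/eq = 1053 eq = 1053 mol HCl.
(b) Mass of HCl: 1053 × 36.5 = 38,450 g.
(b) Mass of 34.5% solution: 38,450 / 0.345 = 111,400 g.
(b) Volume: 111,400 g ÷ 1.14 g/mL = 97,760 mL.

(a) 11.5 kg; (b) 97.8 L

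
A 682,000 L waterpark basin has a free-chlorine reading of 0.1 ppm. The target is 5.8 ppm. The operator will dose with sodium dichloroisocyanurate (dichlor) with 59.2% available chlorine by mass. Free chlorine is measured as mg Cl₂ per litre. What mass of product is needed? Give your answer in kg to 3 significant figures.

Chlorine deficit: 5.8 − 0.1 = 5.7 ppm = 5.7 mg/L as Cl₂.
Cl₂ equivalent needed: 5.7 mg/L × 682,000 L = 3,887,000 mg = 3887 g.
Product at 59.2% available chlorine: 3887 / 0.592 = 6567 g.

6.57 kg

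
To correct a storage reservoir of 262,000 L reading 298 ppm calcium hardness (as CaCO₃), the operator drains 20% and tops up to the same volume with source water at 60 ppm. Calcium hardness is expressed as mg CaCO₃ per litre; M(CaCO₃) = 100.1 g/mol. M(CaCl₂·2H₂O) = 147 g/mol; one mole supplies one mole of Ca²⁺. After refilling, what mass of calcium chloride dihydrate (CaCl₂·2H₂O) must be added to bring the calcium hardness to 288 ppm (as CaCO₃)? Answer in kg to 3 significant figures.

After draining 20% and refilling: 298 × 0.80 + 60 × 0.20 = 250.4 ppm.
Deficit to target: 288 − 250.4 = 37.6 mg/L.
As CaCO₃: 37.6 mg/L × 262,000 L = 9851 g; ÷ 100.1 = 98.41 mol Ca²⁺.
Mass: 98.41 × 147 = 14,470 g.

14.5 kg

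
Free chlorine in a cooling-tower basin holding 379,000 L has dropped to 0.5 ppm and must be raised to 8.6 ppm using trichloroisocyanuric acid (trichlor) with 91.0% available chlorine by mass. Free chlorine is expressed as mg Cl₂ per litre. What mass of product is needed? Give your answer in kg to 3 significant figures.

3.37 kg

Chlorine deficit: 8.6 − 0.5 = 8.1 ppm = 8.1 mg/L as Cl₂.
Cl₂ equivalent needed: 8.1 mg/L × 379,000 L = 3,070,000 mg = 3070 g.
Product at 91.0% available chlorine: 3070 / 0.91 = 3374 g.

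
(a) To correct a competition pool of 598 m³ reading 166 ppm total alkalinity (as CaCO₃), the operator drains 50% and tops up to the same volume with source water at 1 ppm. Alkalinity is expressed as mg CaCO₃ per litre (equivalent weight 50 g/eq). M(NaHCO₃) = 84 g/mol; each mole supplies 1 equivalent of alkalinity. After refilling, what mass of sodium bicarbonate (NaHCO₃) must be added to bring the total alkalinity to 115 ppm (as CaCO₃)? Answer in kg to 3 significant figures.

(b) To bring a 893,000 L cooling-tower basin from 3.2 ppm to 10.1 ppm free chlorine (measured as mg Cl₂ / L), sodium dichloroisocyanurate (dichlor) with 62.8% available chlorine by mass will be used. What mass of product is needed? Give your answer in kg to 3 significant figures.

(a) 31.6 kg; (b) 9.81 kg

(a) Volume: 598 m³ = 598,000 L.
(a) After draining 50% and refilling: 166 × 0.50 + 1 × 0.50 = 83.5 ppm.
(a) Deficit to target: 115 − 83.5 = 31.5 mg/L.
(a) As CaCO₃: 31.5 mg/L × 598,000 L = 18,840 g; ÷ 50 g/eq ÷ 1 = 376.7 mol NaHCO₃.
(a) Mass: 376.7 × 84 = 31,650 g.

(b) Chlorine deficit: 10.1 − 3.2 = 6.9 ppm = 6.9 mg/L as Cl₂.
(b) Cl₂ equivalent needed: 6.9 mg/L × 893,000 L = 6,162,000 mg = 6162 g.
(b) Product at 62.8% available chlorine: 6162 / 0.628 = 9812 g.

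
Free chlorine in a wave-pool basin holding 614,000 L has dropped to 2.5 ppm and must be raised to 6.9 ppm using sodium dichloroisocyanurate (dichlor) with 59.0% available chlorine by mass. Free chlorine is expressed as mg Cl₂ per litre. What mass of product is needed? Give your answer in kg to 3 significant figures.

4.58 kg

Chlorine deficit: 6.9 − 2.5 = 4.4 ppm = 4.4 mg/L as Cl₂.
Cl₂ equivalent needed: 4.4 mg/L × 614,000 L = 2,702,000 mg = 2702 g.
Product at 59.0% available chlorine: 2702 / 0.59 = 4579 g.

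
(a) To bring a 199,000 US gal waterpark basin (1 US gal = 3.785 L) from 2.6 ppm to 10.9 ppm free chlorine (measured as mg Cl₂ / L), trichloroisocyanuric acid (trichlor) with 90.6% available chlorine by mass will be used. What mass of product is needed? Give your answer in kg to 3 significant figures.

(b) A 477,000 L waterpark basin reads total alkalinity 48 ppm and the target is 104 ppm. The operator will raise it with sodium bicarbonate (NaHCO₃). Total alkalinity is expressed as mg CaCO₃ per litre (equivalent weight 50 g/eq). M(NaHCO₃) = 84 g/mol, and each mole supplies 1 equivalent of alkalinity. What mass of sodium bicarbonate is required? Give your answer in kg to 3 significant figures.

(a) Volume: 199,000 US gal × 3.785 L/gal = 753,215 L.
(a) Chlorine deficit: 10.9 − 2.6 = 8.3 ppm = 8.3 mg/L as Cl₂.
(a) Cl₂ equivalent needed: 8.3 mg/L × 753,215 L = 6,252,000 mg = 6252 g.
(a) Product at 90.6% available chlorine: 6252 / 0.906 = 6900 g.

(b) Alkalinity to add: (104 − 48) = 56 mg/L as CaCO₃ × 477,000 L = 26,710 g as CaCO₃.
(b) Equivalents: 26,710 g ÷ 50 g/eq = 534.2 eq.
(b) NaHCO₃ supplies 1 eq per mole → 534.2 mol.
(b) Mass: 534.2 mol × 84 g/mol = 44,880 g.

(a) 6.90 kg; (b) 44.9 kg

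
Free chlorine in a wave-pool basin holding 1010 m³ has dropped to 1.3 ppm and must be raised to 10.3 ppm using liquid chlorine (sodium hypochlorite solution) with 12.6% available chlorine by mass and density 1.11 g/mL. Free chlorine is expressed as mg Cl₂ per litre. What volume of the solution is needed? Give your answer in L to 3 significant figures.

Volume: 1010 m³ = 1,010,000 L.
Chlorine deficit: 10.3 − 1.3 = 9 ppm = 9 mg/L as Cl₂.
Cl₂ equivalent needed: 9 mg/L × 1,010,000 L = 9,090,000 mg = 9090 g.
Product at 12.6% available chlorine: 9090 / 0.126 = 72,140 g.
Volume at density 1.11 g/mL: 72,140 g ÷ 1.11 g/mL = 64,990 mL.

65.0 L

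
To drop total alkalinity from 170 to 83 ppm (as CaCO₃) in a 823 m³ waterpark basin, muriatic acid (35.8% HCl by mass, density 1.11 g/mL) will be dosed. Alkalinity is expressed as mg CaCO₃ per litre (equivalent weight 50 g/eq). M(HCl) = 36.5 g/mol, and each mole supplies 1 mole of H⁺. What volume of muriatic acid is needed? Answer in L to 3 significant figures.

Volume: 823 m³ = 823,000 L.
Alkalinity to neutralize: (170 − 83) = 87 mg/L as CaCO₃ × 823,000 L = 71,600 g as CaCO₃.
Equivalents of H⁺ required: 71,600 ÷ 50 g/eq = 1432 eq = 1432 mol HCl.
Mass of HCl: 1432 × 36.5 = 52,270 g.
Mass of 35.8% solution: 52,270 / 0.358 = 146,000 g.
Volume: 146,000 g ÷ 1.11 g/mL = 131,500 mL.

132 L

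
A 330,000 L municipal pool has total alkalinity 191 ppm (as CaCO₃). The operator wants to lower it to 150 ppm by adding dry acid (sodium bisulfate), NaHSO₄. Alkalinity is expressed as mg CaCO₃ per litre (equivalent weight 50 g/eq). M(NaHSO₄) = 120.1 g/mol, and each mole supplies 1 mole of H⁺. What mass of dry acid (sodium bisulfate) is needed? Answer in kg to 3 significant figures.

Alkalinity to neutralize: (191 − 150) = 41 mg/L as CaCO₃ × 330,000 L = 13,530 g as CaCO₃.
Equivalents of H⁺ required: 13,530 ÷ 50 g/eq = 270.6 eq = 270.6 mol NaHSO₄.
Mass of NaHSO₄: 270.6 × 120.1 = 32,500 g.

32.5 kg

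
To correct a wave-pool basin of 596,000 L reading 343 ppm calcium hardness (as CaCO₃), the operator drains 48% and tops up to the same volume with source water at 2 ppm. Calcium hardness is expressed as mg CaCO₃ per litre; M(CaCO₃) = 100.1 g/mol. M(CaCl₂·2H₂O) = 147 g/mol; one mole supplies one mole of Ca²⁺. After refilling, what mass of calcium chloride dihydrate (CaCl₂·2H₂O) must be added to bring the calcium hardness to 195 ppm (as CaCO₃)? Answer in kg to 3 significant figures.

After draining 48% and refilling: 343 × 0.52 + 2 × 0.48 = 179.32 ppm.
Deficit to target: 195 − 179.32 = 15.68 mg/L.
As CaCO₃: 15.68 mg/L × 596,000 L = 9345 g; ÷ 100.1 = 93.36 mol Ca²⁺.
Mass: 93.36 × 147 = 13,720 g.

13.7 kg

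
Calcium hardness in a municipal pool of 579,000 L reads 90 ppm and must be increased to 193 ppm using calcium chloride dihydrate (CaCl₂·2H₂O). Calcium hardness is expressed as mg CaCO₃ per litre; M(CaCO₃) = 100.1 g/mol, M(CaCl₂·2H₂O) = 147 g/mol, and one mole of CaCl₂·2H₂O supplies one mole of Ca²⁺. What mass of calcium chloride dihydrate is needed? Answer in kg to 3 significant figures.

87.6 kg

Hardness to add: (193 − 90) = 103 mg/L as CaCO₃ × 579,000 L = 59,640 g as CaCO₃.
Moles of Ca²⁺ (1 mol Ca²⁺ ≡ 1 mol CaCO₃): 59,640 / 100.1 g/mol = 595.8 mol.
Mass of CaCl₂·2H₂O: 595.8 × 147 = 87,580 g.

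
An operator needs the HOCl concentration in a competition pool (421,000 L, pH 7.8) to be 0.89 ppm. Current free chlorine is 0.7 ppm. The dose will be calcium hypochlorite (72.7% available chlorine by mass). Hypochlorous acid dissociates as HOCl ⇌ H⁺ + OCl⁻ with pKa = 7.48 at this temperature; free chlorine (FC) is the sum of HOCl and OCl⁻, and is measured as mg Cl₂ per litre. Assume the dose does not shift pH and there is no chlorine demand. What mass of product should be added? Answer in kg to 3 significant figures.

1.19 kg

[OCl⁻]/[HOCl] = 10^(pH − pKa) = 10^(7.8 − 7.48) = 2.089; fraction as HOCl = 1/(1 + 2.089) = 0.3237.
Free chlorine required for 0.89 ppm HOCl: 0.89 / 0.3237 = 2.749 ppm.
FC to add: 2.749 − 0.7 = 2.049 mg/L as Cl₂.
Cl₂ equivalent: 2.049 mg/L × 421,000 L = 862.8 g.
Product at 72.7% available Cl: 862.8 / 0.727 = 1187 g.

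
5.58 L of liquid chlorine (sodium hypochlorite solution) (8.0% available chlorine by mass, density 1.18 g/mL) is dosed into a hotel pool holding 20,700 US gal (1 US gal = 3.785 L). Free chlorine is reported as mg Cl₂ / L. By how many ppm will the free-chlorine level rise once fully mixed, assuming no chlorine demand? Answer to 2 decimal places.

6.72 ppm

Volume: 20,700 US gal × 3.785 L/gal = 78,350 L.
Mass of solution: 5.58 L × 1000 mL/L × 1.18 g/mL = 6584 g.
Available chlorine delivered: 6584 g × 0.08 = 526.8 g as Cl₂.
Concentration rise: 526.8 g / 78,350 L = 6.723 mg/L = 6.72 ppm.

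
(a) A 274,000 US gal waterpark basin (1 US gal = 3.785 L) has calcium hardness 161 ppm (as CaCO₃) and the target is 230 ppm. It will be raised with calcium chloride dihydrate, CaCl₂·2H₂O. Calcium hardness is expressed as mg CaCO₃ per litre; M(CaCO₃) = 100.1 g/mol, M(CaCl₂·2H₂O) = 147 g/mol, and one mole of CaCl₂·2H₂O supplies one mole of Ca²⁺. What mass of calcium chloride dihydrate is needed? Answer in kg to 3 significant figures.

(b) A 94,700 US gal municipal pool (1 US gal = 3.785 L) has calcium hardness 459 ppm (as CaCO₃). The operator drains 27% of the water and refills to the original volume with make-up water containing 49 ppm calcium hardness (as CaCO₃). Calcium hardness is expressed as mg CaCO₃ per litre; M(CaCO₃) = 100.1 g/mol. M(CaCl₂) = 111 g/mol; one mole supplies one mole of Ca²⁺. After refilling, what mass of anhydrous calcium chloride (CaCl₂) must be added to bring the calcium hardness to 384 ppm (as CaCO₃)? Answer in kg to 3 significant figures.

(a) 105 kg; (b) 14.2 kg

(a) Volume: 274,000 US gal × 3.785 L/gal = 1,037,090 L.
(a) Hardness to add: (230 − 161) = 69 mg/L as CaCO₃ × 1,037,090 L = 71,560 g as CaCO₃.
(a) Moles of Ca²⁺ (1 mol Ca²⁺ ≡ 1 mol CaCO₃): 71,560 / 100.1 g/mol = 714.9 mol.
(a) Mass of CaCl₂·2H₂O: 714.9 × 147 = 105,100 g.

(b) Volume: 94,700 US gal × 3.785 L/gal = 358,440 L.
(b) After draining 27% and refilling: 459 × 0.73 + 49 × 0.27 = 348.3 ppm.
(b) Deficit to target: 384 − 348.3 = 35.7 mg/L.
(b) As CaCO₃: 35.7 mg/L × 358,440 L = 12,800 g; ÷ 100.1 = 127.8 mol Ca²⁺.
(b) Mass: 127.8 × 111 = 14,190 g.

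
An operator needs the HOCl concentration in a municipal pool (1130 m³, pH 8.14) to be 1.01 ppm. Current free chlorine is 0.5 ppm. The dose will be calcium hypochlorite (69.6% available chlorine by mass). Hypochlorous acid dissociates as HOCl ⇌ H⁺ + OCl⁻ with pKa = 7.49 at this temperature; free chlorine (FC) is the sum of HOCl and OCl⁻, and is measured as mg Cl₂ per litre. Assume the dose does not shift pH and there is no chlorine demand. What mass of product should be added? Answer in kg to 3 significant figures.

Volume: 1130 m³ = 1,130,000 L.
[OCl⁻]/[HOCl] = 10^(pH − pKa) = 10^(8.14 − 7.49) = 4.467; fraction as HOCl = 1/(1 + 4.467) = 0.1829.
Free chlorine required for 1.01 ppm HOCl: 1.01 / 0.1829 = 5.522 ppm.
FC to add: 5.522 − 0.5 = 5.022 mg/L as Cl₂.
Cl₂ equivalent: 5.022 mg/L × 1,130,000 L = 5674 g.
Product at 69.6% available Cl: 5674 / 0.696 = 8153 g.

8.15 kg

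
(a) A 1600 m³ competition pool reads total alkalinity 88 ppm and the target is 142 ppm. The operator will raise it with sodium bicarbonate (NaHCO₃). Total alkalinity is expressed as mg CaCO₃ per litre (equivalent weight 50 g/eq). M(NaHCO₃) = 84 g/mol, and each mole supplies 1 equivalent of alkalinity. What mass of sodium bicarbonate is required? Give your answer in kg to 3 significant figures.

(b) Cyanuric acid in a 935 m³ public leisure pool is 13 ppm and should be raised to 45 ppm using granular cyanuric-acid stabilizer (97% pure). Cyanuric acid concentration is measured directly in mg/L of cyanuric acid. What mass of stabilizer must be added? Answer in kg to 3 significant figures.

(a) 145 kg; (b) 30.8 kg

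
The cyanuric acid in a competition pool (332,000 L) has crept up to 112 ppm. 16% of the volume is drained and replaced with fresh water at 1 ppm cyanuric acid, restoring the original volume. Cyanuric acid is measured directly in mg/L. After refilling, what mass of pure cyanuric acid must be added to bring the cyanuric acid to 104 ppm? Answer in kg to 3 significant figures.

3.24 kg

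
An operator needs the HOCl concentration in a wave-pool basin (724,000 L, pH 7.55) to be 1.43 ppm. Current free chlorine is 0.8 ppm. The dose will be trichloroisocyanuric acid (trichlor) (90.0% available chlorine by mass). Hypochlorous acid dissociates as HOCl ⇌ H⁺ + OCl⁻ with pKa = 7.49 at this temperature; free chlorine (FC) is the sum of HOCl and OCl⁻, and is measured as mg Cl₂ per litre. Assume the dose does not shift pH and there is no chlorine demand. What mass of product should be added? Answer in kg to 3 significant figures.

1.83 kg

[OCl⁻]/[HOCl] = 10^(pH − pKa) = 10^(7.55 − 7.49) = 1.148; fraction as HOCl = 1/(1 + 1.148) = 0.4655.
Free chlorine required for 1.43 ppm HOCl: 1.43 / 0.4655 = 3.072 ppm.
FC to add: 3.072 − 0.8 = 2.272 mg/L as Cl₂.
Cl₂ equivalent: 2.272 mg/L × 724,000 L = 1645 g.
Product at 90.0% available Cl: 1645 / 0.9 = 1828 g.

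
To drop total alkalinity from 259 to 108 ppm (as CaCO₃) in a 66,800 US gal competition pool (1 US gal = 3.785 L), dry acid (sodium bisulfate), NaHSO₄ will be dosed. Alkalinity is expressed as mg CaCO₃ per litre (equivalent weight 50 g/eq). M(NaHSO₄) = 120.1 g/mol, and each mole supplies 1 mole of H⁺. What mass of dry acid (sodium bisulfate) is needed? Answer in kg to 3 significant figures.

91.7 kg

Volume: 66,800 US gal × 3.785 L/gal = 252,838 L.
Alkalinity to neutralize: (259 − 108) = 151 mg/L as CaCO₃ × 252,838 L = 38,180 g as CaCO₃.
Equivalents of H⁺ required: 38,180 ÷ 50 g/eq = 763.6 eq = 763.6 mol NaHSO₄.
Mass of NaHSO₄: 763.6 × 120.1 = 91,700 g.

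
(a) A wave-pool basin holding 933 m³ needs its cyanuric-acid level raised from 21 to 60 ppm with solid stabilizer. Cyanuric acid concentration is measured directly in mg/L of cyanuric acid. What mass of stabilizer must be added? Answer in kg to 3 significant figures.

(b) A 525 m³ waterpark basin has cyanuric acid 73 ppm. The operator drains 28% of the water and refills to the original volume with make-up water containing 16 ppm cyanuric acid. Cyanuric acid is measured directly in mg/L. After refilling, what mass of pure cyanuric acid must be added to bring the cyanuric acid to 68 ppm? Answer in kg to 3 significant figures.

(a) Volume: 933 m³ = 933,000 L.
(a) CYA to add: (60 − 21) = 39 mg/L × 933,000 L = 36,390 g cyanuric acid.

(b) Volume: 525 m³ = 525,000 L.
(b) After draining 28% and refilling: 73 × 0.72 + 16 × 0.28 = 57.04 ppm.
(b) Deficit to target: 68 − 57.04 = 10.96 mg/L.
(b) Mass: 10.96 mg/L × 525,000 L = 5754 g cyanuric acid.

(a) 36.4 kg; (b) 5.75 kg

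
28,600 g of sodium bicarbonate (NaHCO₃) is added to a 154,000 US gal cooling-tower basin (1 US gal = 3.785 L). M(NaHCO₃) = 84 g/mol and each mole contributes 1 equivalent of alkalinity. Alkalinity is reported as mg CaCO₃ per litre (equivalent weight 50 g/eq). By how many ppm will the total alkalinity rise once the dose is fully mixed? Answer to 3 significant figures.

Volume: 154,000 US gal × 3.785 L/gal = 582,890 L.
Moles of NaHCO₃: 28,600 g ÷ 84 g/mol = 340.5 mol → 340.5 eq of alkalinity.
As CaCO₃: 340.5 eq × 50 g/eq = 17,020 g.
Rise: 17,020 g / 582,890 L × 1000 = 29.21 mg/L.

29.2 ppm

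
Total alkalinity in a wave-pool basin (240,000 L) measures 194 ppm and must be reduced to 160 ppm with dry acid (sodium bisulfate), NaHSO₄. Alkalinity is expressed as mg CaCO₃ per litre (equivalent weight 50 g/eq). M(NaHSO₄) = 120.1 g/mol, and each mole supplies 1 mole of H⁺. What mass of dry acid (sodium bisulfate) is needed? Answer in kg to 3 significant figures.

19.6 kg

Alkalinity to neutralize: (194 − 160) = 34 mg/L as CaCO₃ × 240,000 L = 8160 g as CaCO₃.
Equivalents of H⁺ required: 8160 ÷ 50 g/eq = 163.2 eq = 163.2 mol NaHSO₄.
Mass of NaHSO₄: 163.2 × 120.1 = 19,600 g.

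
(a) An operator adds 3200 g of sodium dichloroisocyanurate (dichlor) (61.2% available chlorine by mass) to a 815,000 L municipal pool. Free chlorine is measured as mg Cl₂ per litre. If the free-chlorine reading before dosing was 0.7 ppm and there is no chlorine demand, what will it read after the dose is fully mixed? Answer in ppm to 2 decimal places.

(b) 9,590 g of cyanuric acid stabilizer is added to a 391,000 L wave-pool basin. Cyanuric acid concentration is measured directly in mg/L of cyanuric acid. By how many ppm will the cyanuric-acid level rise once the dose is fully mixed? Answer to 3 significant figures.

(a) Available chlorine delivered: 3200 g × 0.612 = 1958 g as Cl₂.
(a) Concentration rise: 1958 g / 815,000 L = 2.403 mg/L = 2.40 ppm.
(a) Final FC: 0.7 + 2.40 = 3.10 ppm.

(b) Rise: 9,590 g / 391,000 L × 1000 = 24.53 mg/L.

(a) 3.10 ppm; (b) 24.5 ppm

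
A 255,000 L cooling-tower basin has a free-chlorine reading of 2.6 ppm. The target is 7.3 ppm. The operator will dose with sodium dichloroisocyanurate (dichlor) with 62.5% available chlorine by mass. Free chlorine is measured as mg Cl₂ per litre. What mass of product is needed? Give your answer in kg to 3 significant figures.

1.92 kg

Chlorine deficit: 7.3 − 2.6 = 4.7 ppm = 4.7 mg/L as Cl₂.
Cl₂ equivalent needed: 4.7 mg/L × 255,000 L = 1,198,000 mg = 1198 g.
Product at 62.5% available chlorine: 1198 / 0.625 = 1918 g.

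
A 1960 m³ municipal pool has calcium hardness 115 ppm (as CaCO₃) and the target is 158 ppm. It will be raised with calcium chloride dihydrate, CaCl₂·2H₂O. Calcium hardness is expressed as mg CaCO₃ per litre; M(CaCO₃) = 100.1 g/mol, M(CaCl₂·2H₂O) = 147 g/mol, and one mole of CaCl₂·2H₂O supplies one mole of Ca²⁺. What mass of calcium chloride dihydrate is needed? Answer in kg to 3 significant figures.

124 kg

Volume: 1960 m³ = 1,960,000 L.
Hardness to add: (158 − 115) = 43 mg/L as CaCO₃ × 1,960,000 L = 84,280 g as CaCO₃.
Moles of Ca²⁺ (1 mol Ca²⁺ ≡ 1 mol CaCO₃): 84,280 / 100.1 g/mol = 842 mol.
Mass of CaCl₂·2H₂O: 842 × 147 = 123,800 g.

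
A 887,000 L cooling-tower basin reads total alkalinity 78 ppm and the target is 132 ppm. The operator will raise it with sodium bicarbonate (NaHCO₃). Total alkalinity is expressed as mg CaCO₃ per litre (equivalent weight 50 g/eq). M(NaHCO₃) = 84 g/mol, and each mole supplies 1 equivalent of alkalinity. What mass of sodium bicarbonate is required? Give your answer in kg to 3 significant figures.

Alkalinity to add: (132 − 78) = 54 mg/L as CaCO₃ × 887,000 L = 47,900 g as CaCO₃.
Equivalents: 47,900 g ÷ 50 g/eq = 958 eq.
NaHCO₃ supplies 1 eq per mole → 958 mol.
Mass: 958 mol × 84 g/mol = 80,470 g.

80.5 kg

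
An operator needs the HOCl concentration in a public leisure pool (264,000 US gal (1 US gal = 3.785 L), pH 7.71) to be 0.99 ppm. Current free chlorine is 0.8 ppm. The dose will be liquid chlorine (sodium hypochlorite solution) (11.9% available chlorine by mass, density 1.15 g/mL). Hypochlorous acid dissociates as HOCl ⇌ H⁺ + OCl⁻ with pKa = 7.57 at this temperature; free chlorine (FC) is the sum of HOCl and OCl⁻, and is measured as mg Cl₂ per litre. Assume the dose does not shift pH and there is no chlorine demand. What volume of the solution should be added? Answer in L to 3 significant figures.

Volume: 264,000 US gal × 3.785 L/gal = 999,240 L.
[OCl⁻]/[HOCl] = 10^(pH − pKa) = 10^(7.71 − 7.57) = 1.38; fraction as HOCl = 1/(1 + 1.38) = 0.4201.
Free chlorine required for 0.99 ppm HOCl: 0.99 / 0.4201 = 2.357 ppm.
FC to add: 2.357 − 0.8 = 1.557 mg/L as Cl₂.
Cl₂ equivalent: 1.557 mg/L × 999,240 L = 1555 g.
Product at 11.9% available Cl: 1555 / 0.119 = 13,070 g.
Volume: 13,070 g ÷ 1.15 g/mL = 11,370 mL.

11.4 L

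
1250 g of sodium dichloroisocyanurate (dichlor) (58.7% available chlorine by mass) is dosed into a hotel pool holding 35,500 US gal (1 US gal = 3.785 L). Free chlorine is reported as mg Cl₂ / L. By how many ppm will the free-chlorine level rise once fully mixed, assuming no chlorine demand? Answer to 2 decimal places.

Volume: 35,500 US gal × 3.785 L/gal = 134,368 L.
Available chlorine delivered: 1250 g × 0.587 = 733.8 g as Cl₂.
Concentration rise: 733.8 g / 134,368 L = 5.461 mg/L = 5.46 ppm.

5.46 ppm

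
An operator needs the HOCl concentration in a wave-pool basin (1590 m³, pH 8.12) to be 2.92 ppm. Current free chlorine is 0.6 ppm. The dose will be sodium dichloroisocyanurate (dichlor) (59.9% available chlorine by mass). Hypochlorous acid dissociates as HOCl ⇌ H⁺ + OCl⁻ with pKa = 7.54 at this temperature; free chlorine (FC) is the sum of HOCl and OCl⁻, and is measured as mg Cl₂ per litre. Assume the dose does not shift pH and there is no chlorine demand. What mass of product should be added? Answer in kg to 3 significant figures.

Volume: 1590 m³ = 1,590,000 L.
[OCl⁻]/[HOCl] = 10^(pH − pKa) = 10^(8.12 − 7.54) = 3.802; fraction as HOCl = 1/(1 + 3.802) = 0.2083.
Free chlorine required for 2.92 ppm HOCl: 2.92 / 0.2083 = 14.02 ppm.
FC to add: 14.02 − 0.6 = 13.42 mg/L as Cl₂.
Cl₂ equivalent: 13.42 mg/L × 1,590,000 L = 21,340 g.
Product at 59.9% available Cl: 21,340 / 0.599 = 35,630 g.

35.6 kg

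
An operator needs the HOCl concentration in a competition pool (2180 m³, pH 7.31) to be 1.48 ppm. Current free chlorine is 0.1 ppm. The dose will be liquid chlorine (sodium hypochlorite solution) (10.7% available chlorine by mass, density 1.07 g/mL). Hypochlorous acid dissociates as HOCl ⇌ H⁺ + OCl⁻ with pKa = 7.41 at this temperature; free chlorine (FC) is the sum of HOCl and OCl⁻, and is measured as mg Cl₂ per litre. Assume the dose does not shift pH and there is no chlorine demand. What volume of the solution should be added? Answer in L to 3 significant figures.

48.7 L

Volume: 2180 m³ = 2,180,000 L.
[OCl⁻]/[HOCl] = 10^(pH − pKa) = 10^(7.31 − 7.41) = 0.7943; fraction as HOCl = 1/(1 + 0.7943) = 0.5573.
Free chlorine required for 1.48 ppm HOCl: 1.48 / 0.5573 = 2.656 ppm.
FC to add: 2.656 − 0.1 = 2.556 mg/L as Cl₂.
Cl₂ equivalent: 2.556 mg/L × 2,180,000 L = 5571 g.
Product at 10.7% available Cl: 5571 / 0.107 = 52,070 g.
Volume: 52,070 g ÷ 1.07 g/mL = 48,660 mL.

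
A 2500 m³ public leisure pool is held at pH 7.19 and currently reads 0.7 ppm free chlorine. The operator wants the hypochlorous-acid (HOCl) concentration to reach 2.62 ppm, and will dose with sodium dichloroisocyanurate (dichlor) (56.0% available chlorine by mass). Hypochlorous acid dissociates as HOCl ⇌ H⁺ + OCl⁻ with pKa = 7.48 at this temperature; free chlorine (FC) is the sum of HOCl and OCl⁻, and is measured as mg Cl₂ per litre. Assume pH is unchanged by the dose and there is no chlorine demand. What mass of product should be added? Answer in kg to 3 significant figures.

Volume: 2500 m³ = 2,500,000 L.
[OCl⁻]/[HOCl] = 10^(pH − pKa) = 10^(7.19 − 7.48) = 0.5129; fraction as HOCl = 1/(1 + 0.5129) = 0.661.
Free chlorine required for 2.62 ppm HOCl: 2.62 / 0.661 = 3.964 ppm.
FC to add: 3.964 − 0.7 = 3.264 mg/L as Cl₂.
Cl₂ equivalent: 3.264 mg/L × 2,500,000 L = 8159 g.
Product at 56.0% available Cl: 8159 / 0.56 = 14,570 g.

14.6 kg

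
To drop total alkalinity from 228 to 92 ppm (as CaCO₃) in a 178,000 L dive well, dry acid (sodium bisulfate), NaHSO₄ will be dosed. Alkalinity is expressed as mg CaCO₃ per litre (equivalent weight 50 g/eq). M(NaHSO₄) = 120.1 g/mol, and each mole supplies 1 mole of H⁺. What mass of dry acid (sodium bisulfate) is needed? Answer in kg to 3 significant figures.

58.1 kg

Alkalinity to neutralize: (228 − 92) = 136 mg/L as CaCO₃ × 178,000 L = 24,210 g as CaCO₃.
Equivalents of H⁺ required: 24,210 ÷ 50 g/eq = 484.2 eq = 484.2 mol NaHSO₄.
Mass of NaHSO₄: 484.2 × 120.1 = 58,150 g.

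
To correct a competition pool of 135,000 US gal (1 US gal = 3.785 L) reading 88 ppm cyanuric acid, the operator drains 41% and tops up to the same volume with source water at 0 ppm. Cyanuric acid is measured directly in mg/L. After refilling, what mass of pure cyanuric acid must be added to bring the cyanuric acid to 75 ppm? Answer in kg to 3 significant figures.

Volume: 135,000 US gal × 3.785 L/gal = 510,975 L.
After draining 41% and refilling: 88 × 0.59 + 0 × 0.41 = 51.92 ppm.
Deficit to target: 75 − 51.92 = 23.08 mg/L.
Mass: 23.08 mg/L × 510,975 L = 11,790 g cyanuric acid.

11.8 kg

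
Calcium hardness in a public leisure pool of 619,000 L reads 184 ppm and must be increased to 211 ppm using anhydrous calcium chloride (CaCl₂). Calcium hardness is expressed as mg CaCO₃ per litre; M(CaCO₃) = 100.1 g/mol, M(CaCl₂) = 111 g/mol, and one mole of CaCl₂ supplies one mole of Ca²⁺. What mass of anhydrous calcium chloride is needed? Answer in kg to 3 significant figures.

18.5 kg

Hardness to add: (211 − 184) = 27 mg/L as CaCO₃ × 619,000 L = 16,710 g as CaCO₃.
Moles of Ca²⁺ (1 mol Ca²⁺ ≡ 1 mol CaCO₃): 16,710 / 100.1 g/mol = 167 mol.
Mass of CaCl₂: 167 × 111 = 18,530 g.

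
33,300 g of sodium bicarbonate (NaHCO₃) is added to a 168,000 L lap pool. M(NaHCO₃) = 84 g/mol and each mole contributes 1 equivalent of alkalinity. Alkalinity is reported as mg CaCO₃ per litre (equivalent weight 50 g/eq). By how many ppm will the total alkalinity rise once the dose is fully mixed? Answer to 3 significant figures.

118 ppm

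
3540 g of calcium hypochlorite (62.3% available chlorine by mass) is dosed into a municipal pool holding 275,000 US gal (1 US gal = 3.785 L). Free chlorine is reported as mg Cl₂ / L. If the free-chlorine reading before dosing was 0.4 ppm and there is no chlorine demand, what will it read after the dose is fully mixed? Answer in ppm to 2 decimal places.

2.52 ppm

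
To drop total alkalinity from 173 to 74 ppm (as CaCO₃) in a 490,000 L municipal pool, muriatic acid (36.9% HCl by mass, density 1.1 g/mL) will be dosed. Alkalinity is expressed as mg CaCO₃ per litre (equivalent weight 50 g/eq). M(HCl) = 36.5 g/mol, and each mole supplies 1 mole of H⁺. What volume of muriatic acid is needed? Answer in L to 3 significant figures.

Alkalinity to neutralize: (173 − 74) = 99 mg/L as CaCO₃ × 490,000 L = 48,510 g as CaCO₃.
Equivalents of H⁺ required: 48,510 ÷ 50 g/eq = 970.2 eq = 970.2 mol HCl.
Mass of HCl: 970.2 × 36.5 = 35,410 g.
Mass of 36.9% solution: 35,410 / 0.369 = 95,970 g.
Volume: 95,970 g ÷ 1.1 g/mL = 87,240 mL.

87.2 L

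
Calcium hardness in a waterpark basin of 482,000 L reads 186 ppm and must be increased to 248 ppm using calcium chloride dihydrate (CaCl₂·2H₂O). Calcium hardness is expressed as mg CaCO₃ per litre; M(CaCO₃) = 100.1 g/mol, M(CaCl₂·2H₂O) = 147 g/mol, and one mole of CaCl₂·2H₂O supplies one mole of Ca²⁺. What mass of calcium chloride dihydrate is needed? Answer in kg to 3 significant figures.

43.9 kg

Hardness to add: (248 − 186) = 62 mg/L as CaCO₃ × 482,000 L = 29,880 g as CaCO₃.
Moles of Ca²⁺ (1 mol Ca²⁺ ≡ 1 mol CaCO₃): 29,880 / 100.1 g/mol = 298.5 mol.
Mass of CaCl₂·2H₂O: 298.5 × 147 = 43,890 g.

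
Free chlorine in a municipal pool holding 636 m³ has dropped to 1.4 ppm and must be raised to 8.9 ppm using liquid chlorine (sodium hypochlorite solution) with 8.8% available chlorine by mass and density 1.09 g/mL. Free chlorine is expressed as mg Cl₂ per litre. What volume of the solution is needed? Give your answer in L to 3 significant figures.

49.7 L

Volume: 636 m³ = 636,000 L.
Chlorine deficit: 8.9 − 1.4 = 7.5 ppm = 7.5 mg/L as Cl₂.
Cl₂ equivalent needed: 7.5 mg/L × 636,000 L = 4,770,000 mg = 4770 g.
Product at 8.8% available chlorine: 4770 / 0.088 = 54,200 g.
Volume at density 1.09 g/mL: 54,200 g ÷ 1.09 g/mL = 49,730 mL.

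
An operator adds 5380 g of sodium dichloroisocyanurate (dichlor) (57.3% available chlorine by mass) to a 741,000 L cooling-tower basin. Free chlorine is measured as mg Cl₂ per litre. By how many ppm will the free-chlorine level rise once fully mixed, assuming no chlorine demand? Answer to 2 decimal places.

Available chlorine delivered: 5380 g × 0.573 = 3083 g as Cl₂.
Concentration rise: 3083 g / 741,000 L = 4.16 mg/L = 4.16 ppm.

4.16 ppm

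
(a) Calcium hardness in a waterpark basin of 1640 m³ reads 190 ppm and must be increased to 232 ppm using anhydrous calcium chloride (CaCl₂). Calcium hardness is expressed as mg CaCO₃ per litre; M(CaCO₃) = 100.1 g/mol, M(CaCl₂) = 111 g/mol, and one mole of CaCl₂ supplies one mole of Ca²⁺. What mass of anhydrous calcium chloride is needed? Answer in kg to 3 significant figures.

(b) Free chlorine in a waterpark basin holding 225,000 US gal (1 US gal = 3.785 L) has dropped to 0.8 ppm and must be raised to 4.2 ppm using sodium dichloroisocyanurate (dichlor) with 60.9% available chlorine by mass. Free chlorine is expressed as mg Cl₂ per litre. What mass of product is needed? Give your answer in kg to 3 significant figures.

(a) Volume: 1640 m³ = 1,640,000 L.
(a) Hardness to add: (232 − 190) = 42 mg/L as CaCO₃ × 1,640,000 L = 68,880 g as CaCO₃.
(a) Moles of Ca²⁺ (1 mol Ca²⁺ ≡ 1 mol CaCO₃): 68,880 / 100.1 g/mol = 688.1 mol.
(a) Mass of CaCl₂: 688.1 × 111 = 76,380 g.

(b) Volume: 225,000 US gal × 3.785 L/gal = 851,625 L.
(b) Chlorine deficit: 4.2 − 0.8 = 3.4 ppm = 3.4 mg/L as Cl₂.
(b) Cl₂ equivalent needed: 3.4 mg/L × 851,625 L = 2,896,000 mg = 2896 g.
(b) Product at 60.9% available chlorine: 2896 / 0.609 = 4755 g.

(a) 76.4 kg; (b) 4.75 kg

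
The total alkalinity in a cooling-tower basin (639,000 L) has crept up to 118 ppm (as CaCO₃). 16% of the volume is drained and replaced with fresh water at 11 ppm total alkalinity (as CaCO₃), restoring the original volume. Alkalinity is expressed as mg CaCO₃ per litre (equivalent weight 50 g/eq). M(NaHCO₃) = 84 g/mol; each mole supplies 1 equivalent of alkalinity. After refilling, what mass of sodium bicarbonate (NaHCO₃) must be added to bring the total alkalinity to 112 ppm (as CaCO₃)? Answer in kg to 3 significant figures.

11.9 kg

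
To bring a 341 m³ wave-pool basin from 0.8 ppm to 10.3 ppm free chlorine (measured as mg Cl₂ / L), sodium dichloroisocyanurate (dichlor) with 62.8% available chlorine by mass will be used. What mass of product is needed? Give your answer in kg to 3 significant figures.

5.16 kg

Volume: 341 m³ = 341,000 L.
Chlorine deficit: 10.3 − 0.8 = 9.5 ppm = 9.5 mg/L as Cl₂.
Cl₂ equivalent needed: 9.5 mg/L × 341,000 L = 3,240,000 mg = 3240 g.
Product at 62.8% available chlorine: 3240 / 0.628 = 5158 g.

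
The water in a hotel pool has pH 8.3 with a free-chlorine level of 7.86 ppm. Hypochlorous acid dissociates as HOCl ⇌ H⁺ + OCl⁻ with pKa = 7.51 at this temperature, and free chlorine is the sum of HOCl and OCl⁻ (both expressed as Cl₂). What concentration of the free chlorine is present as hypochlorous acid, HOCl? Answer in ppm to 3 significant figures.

[OCl⁻]/[HOCl] = 10^(pH − pKa) = 10^(8.3 − 7.51) = 10^0.79 = 6.166.
Fraction as HOCl = 1 / (1 + 6.166) = 0.1395.
HOCl = 0.1395 × 7.86 ppm = 1.097 ppm.

1.10 ppm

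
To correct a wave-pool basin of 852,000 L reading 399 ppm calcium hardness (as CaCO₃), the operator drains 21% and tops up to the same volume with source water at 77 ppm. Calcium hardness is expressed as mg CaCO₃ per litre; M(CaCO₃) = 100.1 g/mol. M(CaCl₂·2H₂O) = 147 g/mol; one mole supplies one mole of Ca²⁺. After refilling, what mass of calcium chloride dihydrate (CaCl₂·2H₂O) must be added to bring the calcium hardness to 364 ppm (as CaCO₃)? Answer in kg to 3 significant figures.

40.8 kg

After draining 21% and refilling: 399 × 0.79 + 77 × 0.21 = 331.38 ppm.
Deficit to target: 364 − 331.38 = 32.62 mg/L.
As CaCO₃: 32.62 mg/L × 852,000 L = 27,790 g; ÷ 100.1 = 277.6 mol Ca²⁺.
Mass: 277.6 × 147 = 40,810 g.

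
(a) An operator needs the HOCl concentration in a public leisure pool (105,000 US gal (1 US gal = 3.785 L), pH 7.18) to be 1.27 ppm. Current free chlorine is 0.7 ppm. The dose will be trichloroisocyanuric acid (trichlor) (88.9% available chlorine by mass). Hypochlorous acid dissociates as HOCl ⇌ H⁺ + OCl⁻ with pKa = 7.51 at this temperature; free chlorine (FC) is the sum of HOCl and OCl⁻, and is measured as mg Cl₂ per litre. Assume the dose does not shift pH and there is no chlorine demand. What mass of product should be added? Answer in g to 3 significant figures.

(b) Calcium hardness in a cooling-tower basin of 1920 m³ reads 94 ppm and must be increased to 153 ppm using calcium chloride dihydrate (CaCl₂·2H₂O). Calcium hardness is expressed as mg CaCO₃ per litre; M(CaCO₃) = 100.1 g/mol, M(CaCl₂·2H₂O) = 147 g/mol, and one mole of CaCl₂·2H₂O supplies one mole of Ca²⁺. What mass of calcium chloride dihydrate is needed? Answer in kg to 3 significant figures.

(a) 520 g; (b) 166 kg

(a) Volume: 105,000 US gal × 3.785 L/gal = 397,425 L.
(a) [OCl⁻]/[HOCl] = 10^(pH − pKa) = 10^(7.18 − 7.51) = 0.4677; fraction as HOCl = 1/(1 + 0.4677) = 0.6813.
(a) Free chlorine required for 1.27 ppm HOCl: 1.27 / 0.6813 = 1.864 ppm.
(a) FC to add: 1.864 − 0.7 = 1.164 mg/L as Cl₂.
(a) Cl₂ equivalent: 1.164 mg/L × 397,425 L = 462.6 g.
(a) Product at 88.9% available Cl: 462.6 / 0.889 = 520.4 g.

(b) Volume: 1920 m³ = 1,920,000 L.
(b) Hardness to add: (153 − 94) = 59 mg/L as CaCO₃ × 1,920,000 L = 113,300 g as CaCO₃.
(b) Moles of Ca²⁺ (1 mol Ca²⁺ ≡ 1 mol CaCO₃): 113,300 / 100.1 g/mol = 1132 mol.
(b) Mass of CaCl₂·2H₂O: 1132 × 147 = 166,400 g.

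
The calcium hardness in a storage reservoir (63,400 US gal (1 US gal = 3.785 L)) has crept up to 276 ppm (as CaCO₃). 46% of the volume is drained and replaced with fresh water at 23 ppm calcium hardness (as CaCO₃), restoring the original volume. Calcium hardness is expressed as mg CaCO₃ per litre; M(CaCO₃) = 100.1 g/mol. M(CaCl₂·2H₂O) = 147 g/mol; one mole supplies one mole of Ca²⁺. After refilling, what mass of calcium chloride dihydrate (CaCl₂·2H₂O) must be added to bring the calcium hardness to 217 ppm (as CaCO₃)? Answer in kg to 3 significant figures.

Volume: 63,400 US gal × 3.785 L/gal = 239,969 L.
After draining 46% and refilling: 276 × 0.54 + 23 × 0.46 = 159.62 ppm.
Deficit to target: 217 − 159.62 = 57.38 mg/L.
As CaCO₃: 57.38 mg/L × 239,969 L = 13,770 g; ÷ 100.1 = 137.6 mol Ca²⁺.
Mass: 137.6 × 147 = 20,220 g.

20.2 kg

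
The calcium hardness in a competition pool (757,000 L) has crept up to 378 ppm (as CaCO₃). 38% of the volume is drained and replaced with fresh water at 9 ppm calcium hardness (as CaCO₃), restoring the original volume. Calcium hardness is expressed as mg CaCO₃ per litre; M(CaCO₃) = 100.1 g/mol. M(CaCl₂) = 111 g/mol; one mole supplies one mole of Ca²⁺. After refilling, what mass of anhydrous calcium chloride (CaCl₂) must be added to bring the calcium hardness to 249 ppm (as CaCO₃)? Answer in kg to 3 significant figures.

9.42 kg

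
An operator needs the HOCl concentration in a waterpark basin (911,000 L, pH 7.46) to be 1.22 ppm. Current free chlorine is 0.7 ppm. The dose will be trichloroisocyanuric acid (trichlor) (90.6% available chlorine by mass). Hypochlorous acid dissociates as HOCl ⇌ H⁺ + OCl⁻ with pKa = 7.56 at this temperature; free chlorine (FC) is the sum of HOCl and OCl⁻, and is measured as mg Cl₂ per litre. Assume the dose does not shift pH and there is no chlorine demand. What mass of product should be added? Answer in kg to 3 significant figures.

[OCl⁻]/[HOCl] = 10^(pH − pKa) = 10^(7.46 − 7.56) = 0.7943; fraction as HOCl = 1/(1 + 0.7943) = 0.5573.
Free chlorine required for 1.22 ppm HOCl: 1.22 / 0.5573 = 2.189 ppm.
FC to add: 2.189 − 0.7 = 1.489 mg/L as Cl₂.
Cl₂ equivalent: 1.489 mg/L × 911,000 L = 1357 g.
Product at 90.6% available Cl: 1357 / 0.906 = 1497 g.

1.50 kg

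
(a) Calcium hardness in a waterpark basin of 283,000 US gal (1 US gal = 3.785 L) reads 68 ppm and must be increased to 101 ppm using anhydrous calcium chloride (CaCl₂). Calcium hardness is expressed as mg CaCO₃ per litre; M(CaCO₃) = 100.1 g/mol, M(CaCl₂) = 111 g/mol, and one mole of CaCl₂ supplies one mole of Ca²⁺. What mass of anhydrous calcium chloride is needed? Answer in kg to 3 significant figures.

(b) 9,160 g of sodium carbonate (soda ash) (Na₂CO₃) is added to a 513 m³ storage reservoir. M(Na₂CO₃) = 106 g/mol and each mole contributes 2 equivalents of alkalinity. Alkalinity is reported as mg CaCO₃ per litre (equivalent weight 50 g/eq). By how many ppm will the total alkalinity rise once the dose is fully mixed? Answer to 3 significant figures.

(a) Volume: 283,000 US gal × 3.785 L/gal = 1,071,155 L.
(a) Hardness to add: (101 − 68) = 33 mg/L as CaCO₃ × 1,071,155 L = 35,350 g as CaCO₃.
(a) Moles of Ca²⁺ (1 mol Ca²⁺ ≡ 1 mol CaCO₃): 35,350 / 100.1 g/mol = 353.1 mol.
(a) Mass of CaCl₂: 353.1 × 111 = 39,200 g.

(b) Volume: 513 m³ = 513,000 L.
(b) Moles of Na₂CO₃: 9,160 g ÷ 106 g/mol = 86.42 mol → 172.8 eq of alkalinity.
(b) As CaCO₃: 172.8 eq × 50 g/eq = 8642 g.
(b) Rise: 8642 g / 513,000 L × 1000 = 16.85 mg/L.

(a) 39.2 kg; (b) 16.8 ppm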